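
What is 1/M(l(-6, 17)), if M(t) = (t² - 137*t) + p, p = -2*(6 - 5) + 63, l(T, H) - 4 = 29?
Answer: -1/3371 ≈ -0.00029665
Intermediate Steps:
l(T, H) = 33 (l(T, H) = 4 + 29 = 33)
p = 61 (p = -2*1 + 63 = -2 + 63 = 61)
M(t) = 61 + t² - 137*t (M(t) = (t² - 137*t) + 61 = 61 + t² - 137*t)
1/M(l(-6, 17)) = 1/(61 + 33² - 137*33) = 1/(61 + 1089 - 4521) = 1/(-3371) = -1/3371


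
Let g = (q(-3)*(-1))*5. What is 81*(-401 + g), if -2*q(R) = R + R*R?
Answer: -31266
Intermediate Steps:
q(R) = -R/2 - R²/2 (q(R) = -(R + R*R)/2 = -(R + R²)/2 = -R/2 - R²/2)
g = 15 (g = (-½*(-3)*(1 - 3)*(-1))*5 = (-½*(-3)*(-2)*(-1))*5 = -3*(-1)*5 = 3*5 = 15)
81*(-401 + g) = 81*(-401 + 15) = 81*(-386) = -31266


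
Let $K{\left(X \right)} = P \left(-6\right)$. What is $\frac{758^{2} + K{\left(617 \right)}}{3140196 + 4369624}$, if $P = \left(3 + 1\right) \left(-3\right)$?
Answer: $\frac{143659}{1877455} \approx 0.076518$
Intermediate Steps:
$P = -12$ ($P = 4 \left(-3\right) = -12$)
$K{\left(X \right)} = 72$ ($K{\left(X \right)} = \left(-12\right) \left(-6\right) = 72$)
$\frac{758^{2} + K{\left(617 \right)}}{3140196 + 4369624} = \frac{758^{2} + 72}{3140196 + 4369624} = \frac{574564 + 72}{7509820} = 574636 \cdot \frac{1}{7509820} = \frac{143659}{1877455}$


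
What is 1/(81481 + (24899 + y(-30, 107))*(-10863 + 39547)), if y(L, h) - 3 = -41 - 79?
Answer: 1/710928369 ≈ 1.4066e-9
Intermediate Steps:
y(L, h) = -117 (y(L, h) = 3 + (-41 - 79) = 3 - 120 = -117)
1/(81481 + (24899 + y(-30, 107))*(-10863 + 39547)) = 1/(81481 + (24899 - 117)*(-10863 + 39547)) = 1/(81481 + 24782*28684) = 1/(81481 + 710846888) = 1/710928369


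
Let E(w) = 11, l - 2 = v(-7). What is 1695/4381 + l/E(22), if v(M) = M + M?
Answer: -33927/48191 ≈ -0.70401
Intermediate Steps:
v(M) = 2*M
l = -12 (l = 2 + 2*(-7) = 2 - 14 = -12)
1695/4381 + l/E(22) = 1695/4381 - 12/11 = -33927/48191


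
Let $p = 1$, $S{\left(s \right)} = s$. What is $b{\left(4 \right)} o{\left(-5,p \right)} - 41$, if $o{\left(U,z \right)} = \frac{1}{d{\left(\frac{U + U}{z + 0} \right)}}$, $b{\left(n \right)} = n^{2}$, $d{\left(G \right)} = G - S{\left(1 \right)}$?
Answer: $- \frac{467}{11} \approx -42.455$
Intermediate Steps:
$d{\left(G \right)} = -1 + G$ ($d{\left(G \right)} = G - 1 = -1 + G$)
$o{\left(U,z \right)} = \frac{1}{-1 + \frac{2 U}{z}}$ ($o{\left(U,z \right)} = \frac{1}{-1 + \frac{U + U}{z + 0}} = \frac{1}{-1 + \frac{2 U}{z}}$)
$b{\left(4 \right)} o{\left(-5,p \right)} - 41 = 4^{2} \cdot 1 \frac{1}{\left(-1\right) 1 + 2 \left(-5\right)} - 41 = 16 \cdot 1 \frac{1}{-1 - 10} - 41 = 16 \cdot 1 \frac{1}{-11} - 41 = 16 \cdot 1 \left(- \frac{1}{11}\right) - 41 = 16 \left(- \frac{1}{11}\right) - 41 = - \frac{16}{11} - 41 = - \frac{467}{11}$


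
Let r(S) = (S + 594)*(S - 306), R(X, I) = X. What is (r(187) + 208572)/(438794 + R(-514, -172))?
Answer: 115633/438280 ≈ 0.26383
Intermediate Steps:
r(S) = (-306 + S)*(594 + S) (r(S) = (594 + S)*(-306 + S) = (-306 + S)*(594 + S))
(r(187) + 208572)/(438794 + R(-514, -172)) = ((-181764 + 187**2 + 288*187) + 208572)/(438794 - 514) = ((-181764 + 34969 + 53856) + 208572)/438280 = (-92939 + 208572)*(1/438280) = 115633*(1/438280) = 115633/438280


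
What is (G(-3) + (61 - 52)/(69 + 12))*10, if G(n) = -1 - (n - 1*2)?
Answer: 370/9 ≈ 41.111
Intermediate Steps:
G(n) = 1 - n (G(n) = -1 - (n - 2) = -1 - (-2 + n) = -1 + (2 - n) = 1 - n)
(G(-3) + (61 - 52)/(69 + 12))*10 = ((1 - 1*(-3)) + (61 - 52)/(69 + 12))*10 = ((1 + 3) + 9/81)*10 = (4 + 9*(1/81))*10 = (4 + ⅑)*10 = (37/9)*10 = 370/9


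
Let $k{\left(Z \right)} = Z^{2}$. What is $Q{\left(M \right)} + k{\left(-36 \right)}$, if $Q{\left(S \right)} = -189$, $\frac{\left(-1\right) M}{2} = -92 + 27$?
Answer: $1107$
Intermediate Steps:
$M = 130$ ($M = - 2 \left(-92 + 27\right) = \left(-2\right) \left(-65\right) = 130$)
$Q{\left(M \right)} + k{\left(-36 \right)} = -189 + \left(-36\right)^{2} = -189 + 1296 = 1107$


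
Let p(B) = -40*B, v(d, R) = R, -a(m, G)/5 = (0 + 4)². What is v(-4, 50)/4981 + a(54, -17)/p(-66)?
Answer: -3331/164373 ≈ -0.020265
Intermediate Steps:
a(m, G) = -80 (a(m, G) = -5*(0 + 4)² = -5*4² = -5*16 = -80)
v(-4, 50)/4981 + a(54, -17)/p(-66) = 50/4981 - 80/((-40*(-66))) = 50*(1/4981) - 80/2640 = 50/4981 - 80*1/2640 = 50/4981 - 1/33 = -3331/164373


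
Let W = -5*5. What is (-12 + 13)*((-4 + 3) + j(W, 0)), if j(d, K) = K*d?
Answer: -1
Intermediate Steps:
W = -25
(-12 + 13)*((-4 + 3) + j(W, 0)) = (-12 + 13)*((-4 + 3) + 0*(-25)) = 1*(-1 + 0) = 1*(-1) = -1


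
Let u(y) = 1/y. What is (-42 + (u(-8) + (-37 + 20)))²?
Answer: 223729/64 ≈ 3495.8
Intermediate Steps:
(-42 + (u(-8) + (-37 + 20)))² = (-42 + (1/(-8) + (-37 + 20)))² = (-42 + (-⅛ - 17))² = (-42 - 137/8)² = (-473/8)² = 223729/64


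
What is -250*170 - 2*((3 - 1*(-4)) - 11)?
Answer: -42492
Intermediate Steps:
-250*170 - 2*((3 - 1*(-4)) - 11) = -42500 - 2*((3 + 4) - 11) = -42500 - 2*(7 - 11) = -42500 - 2*(-4) = -42500 + 8 = -42492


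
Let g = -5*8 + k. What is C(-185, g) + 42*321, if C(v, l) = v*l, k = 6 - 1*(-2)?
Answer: 19402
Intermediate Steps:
k = 8 (k = 6 + 2 = 8)
g = -32 (g = -5*8 + 8 = -40 + 8 = -32)
C(v, l) = l*v
C(-185, g) + 42*321 = -32*(-185) + 42*321 = 5920 + 13482 = 19402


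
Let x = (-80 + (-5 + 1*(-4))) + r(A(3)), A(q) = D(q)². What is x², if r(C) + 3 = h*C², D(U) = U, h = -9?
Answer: 674041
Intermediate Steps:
A(q) = q²
r(C) = -3 - 9*C²
x = -821 (x = (-80 + (-5 + 1*(-4))) + (-3 - 9*(3²)²) = (-80 + (-5 - 4)) + (-3 - 9*9²) = (-80 - 9) + (-3 - 9*81) = -89 + (-3 - 729) = -89 - 732 = -821)
x² = (-821)² = 674041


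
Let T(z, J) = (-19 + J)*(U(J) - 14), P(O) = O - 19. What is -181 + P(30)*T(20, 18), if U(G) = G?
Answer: -225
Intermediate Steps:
P(O) = -19 + O
T(z, J) = (-19 + J)*(-14 + J) (T(z, J) = (-19 + J)*(J - 14) = (-19 + J)*(-14 + J))
-181 + P(30)*T(20, 18) = -181 + (-19 + 30)*(266 + 18² - 33*18) = -181 + 11*(266 + 324 - 594) = -181 + 11*(-4) = -181 - 44 = -225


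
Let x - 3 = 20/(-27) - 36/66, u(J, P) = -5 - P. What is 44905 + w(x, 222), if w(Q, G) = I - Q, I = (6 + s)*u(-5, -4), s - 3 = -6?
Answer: 13335385/297 ≈ 44900.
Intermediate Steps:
x = 509/297 (x = 3 + (20/(-27) - 36/66) = 3 + (20*(-1/27) - 36*1/66) = 3 + (-20/27 - 6/11) = 3 - 382/297 = 509/297 ≈ 1.7138)
s = -3 (s = 3 - 6 = -3)
I = -3 (I = (6 - 3)*(-5 - 1*(-4)) = 3*(-5 + 4) = 3*(-1) = -3)
w(Q, G) = -3 - Q
44905 + w(x, 222) = 44905 + (-3 - 1*509/297) = 44905 + (-3 - 509/297) = 44905 - 1400/297 = 13335385/297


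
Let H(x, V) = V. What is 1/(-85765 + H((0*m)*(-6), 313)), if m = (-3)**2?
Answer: -1/85452 ≈ -1.1702e-5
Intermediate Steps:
m = 9
1/(-85765 + H((0*m)*(-6), 313)) = 1/(-85765 + 313) = 1/(-85452) = -1/85452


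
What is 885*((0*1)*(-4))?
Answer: 0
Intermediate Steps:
885*((0*1)*(-4)) = 885*(0*(-4)) = 885*0 = 0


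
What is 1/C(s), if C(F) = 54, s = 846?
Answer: 1/54 ≈ 0.018519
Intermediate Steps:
1/C(s) = 1/54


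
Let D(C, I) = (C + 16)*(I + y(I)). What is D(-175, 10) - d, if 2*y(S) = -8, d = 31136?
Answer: -32090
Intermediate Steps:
y(S) = -4 (y(S) = (½)*(-8) = -4)
D(C, I) = (-4 + I)*(16 + C) (D(C, I) = (C + 16)*(I - 4) = (16 + C)*(-4 + I) = (-4 + I)*(16 + C))
D(-175, 10) - d = (-64 - 4*(-175) + 16*10 - 175*10) - 1*31136 = (-64 + 700 + 160 - 1750) - 31136 = -954 - 31136 = -32090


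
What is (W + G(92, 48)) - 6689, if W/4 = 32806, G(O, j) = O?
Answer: 124627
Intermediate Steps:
W = 131224 (W = 4*32806 = 131224)
(W + G(92, 48)) - 6689 = (131224 + 92) - 6689 = 131316 - 6689 = 124627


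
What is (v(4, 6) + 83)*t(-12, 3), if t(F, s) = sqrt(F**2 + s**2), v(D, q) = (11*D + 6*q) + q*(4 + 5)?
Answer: 651*sqrt(17) ≈ 2684.1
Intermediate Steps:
v(D, q) = 11*D + 15*q (v(D, q) = (6*q + 11*D) + q*9 = (6*q + 11*D) + 9*q = 11*D + 15*q)
(v(4, 6) + 83)*t(-12, 3) = ((11*4 + 15*6) + 83)*sqrt((-12)**2 + 3**2) = ((44 + 90) + 83)*sqrt(144 + 9) = (134 + 83)*sqrt(153) = 217*(3*sqrt(17)) = 651*sqrt(17)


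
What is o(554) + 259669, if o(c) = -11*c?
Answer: 253575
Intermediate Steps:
o(554) + 259669 = -11*554 + 259669 = -6094 + 259669 = 253575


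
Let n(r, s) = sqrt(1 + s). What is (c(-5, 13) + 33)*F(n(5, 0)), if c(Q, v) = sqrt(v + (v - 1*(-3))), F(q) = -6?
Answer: -198 - 6*sqrt(29) ≈ -230.31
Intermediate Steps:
c(Q, v) = sqrt(3 + 2*v) (c(Q, v) = sqrt(v + (v + 3)) = sqrt(v + (3 + v)) = sqrt(3 + 2*v))
(c(-5, 13) + 33)*F(n(5, 0)) = (sqrt(3 + 2*13) + 33)*(-6) = (sqrt(3 + 26) + 33)*(-6) = (sqrt(29) + 33)*(-6) = (33 + sqrt(29))*(-6) = -198 - 6*sqrt(29)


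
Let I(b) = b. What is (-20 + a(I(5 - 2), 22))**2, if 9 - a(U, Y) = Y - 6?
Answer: 729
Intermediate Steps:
a(U, Y) = 15 - Y (a(U, Y) = 9 - (Y - 6) = 9 - (-6 + Y) = 9 + (6 - Y) = 15 - Y)
(-20 + a(I(5 - 2), 22))**2 = (-20 + (15 - 1*22))**2 = (-20 + (15 - 22))**2 = (-20 - 7)**2 = (-27)**2 = 729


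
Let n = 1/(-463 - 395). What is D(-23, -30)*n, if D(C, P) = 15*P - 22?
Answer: 236/429 ≈ 0.55012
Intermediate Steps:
D(C, P) = -22 + 15*P
n = -1/858 (n = 1/(-858) = -1/858 ≈ -0.0011655)
D(-23, -30)*n = (-22 + 15*(-30))*(-1/858) = (-22 - 450)*(-1/858) = -472*(-1/858) = 236/429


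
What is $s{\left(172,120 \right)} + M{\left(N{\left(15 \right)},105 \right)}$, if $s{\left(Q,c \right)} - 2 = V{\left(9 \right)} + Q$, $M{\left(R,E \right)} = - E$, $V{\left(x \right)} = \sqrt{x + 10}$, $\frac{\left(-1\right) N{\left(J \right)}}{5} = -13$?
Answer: $69 + \sqrt{19} \approx 73.359$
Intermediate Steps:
$N{\left(J \right)} = 65$ ($N{\left(J \right)} = \left(-5\right) \left(-13\right) = 65$)
$V{\left(x \right)} = \sqrt{10 + x}$
$s{\left(Q,c \right)} = 2 + Q + \sqrt{19}$ ($s{\left(Q,c \right)} = 2 + \left(\sqrt{10 + 9} + Q\right) = 2 + \left(\sqrt{19} + Q\right) = 2 + \left(Q + \sqrt{19}\right) = 2 + Q + \sqrt{19}$)
$s{\left(172,120 \right)} + M{\left(N{\left(15 \right)},105 \right)} = \left(2 + 172 + \sqrt{19}\right) - 105 = \left(174 + \sqrt{19}\right) - 105 = 69 + \sqrt{19}$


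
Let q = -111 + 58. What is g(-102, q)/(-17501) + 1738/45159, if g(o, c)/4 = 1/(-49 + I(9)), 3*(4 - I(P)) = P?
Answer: 121682005/3161310636 ≈ 0.038491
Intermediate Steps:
q = -53
I(P) = 4 - P/3
g(o, c) = -1/12 (g(o, c) = 4/(-49 + (4 - ⅓*9)) = 4/(-49 + (4 - 3)) = 4/(-49 + 1) = 4/(-48) = 4*(-1/48) = -1/12)
g(-102, q)/(-17501) + 1738/45159 = -1/12/(-17501) + 1738/45159 = -1/12*(-1/17501) + 1738*(1/45159) = 1/210012 + 1738/45159 = 121682005/3161310636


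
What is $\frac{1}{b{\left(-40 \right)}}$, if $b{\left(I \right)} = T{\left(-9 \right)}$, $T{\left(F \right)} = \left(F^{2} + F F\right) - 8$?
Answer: $\frac{1}{154} \approx 0.0064935$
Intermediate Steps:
$T{\left(F \right)} = -8 + 2 F^{2}$ ($T{\left(F \right)} = \left(F^{2} + F^{2}\right) - 8 = 2 F^{2} - 8 = -8 + 2 F^{2}$)
$b{\left(I \right)} = 154$ ($b{\left(I \right)} = -8 + 2 \left(-9\right)^{2} = -8 + 2 \cdot 81 = -8 + 162 = 154$)
$\frac{1}{b{\left(-40 \right)}} = \frac{1}{154}$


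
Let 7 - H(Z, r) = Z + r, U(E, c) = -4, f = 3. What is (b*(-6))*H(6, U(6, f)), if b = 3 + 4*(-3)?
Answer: 270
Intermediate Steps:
H(Z, r) = 7 - Z - r (H(Z, r) = 7 - (Z + r) = 7 + (-Z - r) = 7 - Z - r)
b = -9 (b = 3 - 12 = -9)
(b*(-6))*H(6, U(6, f)) = (-9*(-6))*(7 - 1*6 - 1*(-4)) = 54*(7 - 6 + 4) = 54*5 = 270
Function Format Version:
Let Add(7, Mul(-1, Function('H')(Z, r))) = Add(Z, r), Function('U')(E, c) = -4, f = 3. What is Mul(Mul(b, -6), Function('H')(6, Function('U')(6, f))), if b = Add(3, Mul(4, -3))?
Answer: 270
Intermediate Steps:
Function('H')(Z, r) = Add(7, Mul(-1, Z), Mul(-1, r)) (Function('H')(Z, r) = Add(7, Mul(-1, Add(Z, r))) = Add(7, Add(Mul(-1, Z), Mul(-1, r))) = Add(7, Mul(-1, Z), Mul(-1, r)))
b = -9 (b = Add(3, -12) = -9)
Mul(Mul(b, -6), Function('H')(6, Function('U')(6, f))) = Mul(Mul(-9, -6), Add(7, Mul(-1, 6), Mul(-1, -4))) = Mul(54, Add(7, -6, 4)) = Mul(54, 5) = 270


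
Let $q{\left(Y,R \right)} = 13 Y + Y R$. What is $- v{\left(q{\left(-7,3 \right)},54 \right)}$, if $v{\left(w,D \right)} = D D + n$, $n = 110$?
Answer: $-3026$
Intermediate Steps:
$q{\left(Y,R \right)} = 13 Y + R Y$
$v{\left(w,D \right)} = 110 + D^{2}$ ($v{\left(w,D \right)} = D D + 110 = D^{2} + 110 = 110 + D^{2}$)
$- v{\left(q{\left(-7,3 \right)},54 \right)} = - (110 + 54^{2}) = - (110 + 2916) = \left(-1\right) 3026 = -3026$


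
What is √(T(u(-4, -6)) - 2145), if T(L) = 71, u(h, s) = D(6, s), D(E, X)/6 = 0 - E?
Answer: I*√2074 ≈ 45.541*I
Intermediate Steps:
D(E, X) = -6*E (D(E, X) = 6*(0 - E) = 6*(-E) = -6*E)
u(h, s) = -36 (u(h, s) = -6*6 = -36)
√(T(u(-4, -6)) - 2145) = √(71 - 2145) = √(-2074) = I*√2074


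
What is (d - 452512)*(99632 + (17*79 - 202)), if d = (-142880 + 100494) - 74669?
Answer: -57396975291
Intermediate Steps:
d = -117055 (d = -42386 - 74669 = -117055)
(d - 452512)*(99632 + (17*79 - 202)) = (-117055 - 452512)*(99632 + (17*79 - 202)) = -569567*(99632 + (1343 - 202)) = -569567*(99632 + 1141) = -569567*100773 = -57396975291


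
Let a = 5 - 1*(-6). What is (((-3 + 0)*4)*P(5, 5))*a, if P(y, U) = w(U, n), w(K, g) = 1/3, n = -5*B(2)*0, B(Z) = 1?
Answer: -44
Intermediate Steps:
n = 0 (n = -5*1*0 = -5*0 = 0)
a = 11 (a = 5 + 6 = 11)
w(K, g) = ⅓
P(y, U) = ⅓
(((-3 + 0)*4)*P(5, 5))*a = (((-3 + 0)*4)*(⅓))*11 = (-3*4*(⅓))*11 = -12*⅓*11 = -4*11 = -44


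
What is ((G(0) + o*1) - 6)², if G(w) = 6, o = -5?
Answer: 25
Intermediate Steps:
((G(0) + o*1) - 6)² = ((6 - 5*1) - 6)² = ((6 - 5) - 6)² = (1 - 6)² = (-5)² = 25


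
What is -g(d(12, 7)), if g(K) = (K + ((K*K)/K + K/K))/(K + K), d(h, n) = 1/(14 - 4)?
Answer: -6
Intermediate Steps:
d(h, n) = ⅒ (d(h, n) = 1/10 = ⅒)
g(K) = (1 + 2*K)/(2*K) (g(K) = (K + (K²/K + 1))/((2*K)) = (K + (K + 1))*(1/(2*K)) = (K + (1 + K))*(1/(2*K)) = (1 + 2*K)*(1/(2*K)) = (1 + 2*K)/(2*K))
-g(d(12, 7)) = -(½ + ⅒)/⅒ = -10*3/5 = -1*6 = -6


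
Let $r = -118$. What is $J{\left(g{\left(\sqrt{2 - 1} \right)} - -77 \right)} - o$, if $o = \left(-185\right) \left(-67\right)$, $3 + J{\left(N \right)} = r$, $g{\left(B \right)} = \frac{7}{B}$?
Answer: $-12516$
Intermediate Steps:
$J{\left(N \right)} = -121$ ($J{\left(N \right)} = -3 - 118 = -121$)
$o = 12395$
$J{\left(g{\left(\sqrt{2 - 1} \right)} - -77 \right)} - o = -121 - 12395 = -12516$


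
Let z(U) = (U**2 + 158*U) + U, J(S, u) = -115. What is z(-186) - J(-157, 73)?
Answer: 5137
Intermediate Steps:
z(U) = U**2 + 159*U
z(-186) - J(-157, 73) = -186*(159 - 186) - 1*(-115) = -186*(-27) + 115 = 5022 + 115 = 5137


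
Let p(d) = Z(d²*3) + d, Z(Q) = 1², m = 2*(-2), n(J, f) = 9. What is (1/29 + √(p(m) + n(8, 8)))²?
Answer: 5047/841 + 2*√6/29 ≈ 6.1701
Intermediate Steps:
m = -4
Z(Q) = 1
p(d) = 1 + d
(1/29 + √(p(m) + n(8, 8)))² = (1/29 + √((1 - 4) + 9))² = (1/29 + √(-3 + 9))² = (1/29 + √6)²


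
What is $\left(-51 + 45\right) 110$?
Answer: $-660$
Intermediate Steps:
$\left(-51 + 45\right) 110 = \left(-6\right) 110 = -660$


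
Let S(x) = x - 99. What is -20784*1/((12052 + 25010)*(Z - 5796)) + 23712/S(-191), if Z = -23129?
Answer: -14609019016/178669725 ≈ -81.766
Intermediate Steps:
S(x) = -99 + x
-20784*1/((12052 + 25010)*(Z - 5796)) + 23712/S(-191) = -20784*1/((-23129 - 5796)*(12052 + 25010)) + 23712/(-99 - 191) = -20784/((-28925*37062)) + 23712/(-290) = -20784/(-1072018350) + 23712*(-1/290) = -20784*(-1/1072018350) - 11856/145 = 3464/178669725 - 11856/145 = -14609019016/178669725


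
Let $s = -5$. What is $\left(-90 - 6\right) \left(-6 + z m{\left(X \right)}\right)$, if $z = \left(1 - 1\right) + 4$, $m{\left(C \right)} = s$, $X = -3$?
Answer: $2496$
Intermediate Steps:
$m{\left(C \right)} = -5$
$z = 4$ ($z = 0 + 4 = 4$)
$\left(-90 - 6\right) \left(-6 + z m{\left(X \right)}\right) = \left(-90 - 6\right) \left(-6 + 4 \left(-5\right)\right) = - 96 \left(-6 - 20\right) = \left(-96\right) \left(-26\right) = 2496$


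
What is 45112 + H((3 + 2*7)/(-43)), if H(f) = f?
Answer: 1939799/43 ≈ 45112.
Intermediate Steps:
45112 + H((3 + 2*7)/(-43)) = 45112 + (3 + 2*7)/(-43) = 45112 + (3 + 14)*(-1/43) = 45112 + 17*(-1/43) = 45112 - 17/43 = 1939799/43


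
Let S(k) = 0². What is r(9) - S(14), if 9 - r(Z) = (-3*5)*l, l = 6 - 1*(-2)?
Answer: 129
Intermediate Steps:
l = 8 (l = 6 + 2 = 8)
r(Z) = 129 (r(Z) = 9 - (-3*5)*8 = 9 - (-15)*8 = 9 - 1*(-120) = 9 + 120 = 129)
S(k) = 0
r(9) - S(14) = 129 - 1*0 = 129 + 0 = 129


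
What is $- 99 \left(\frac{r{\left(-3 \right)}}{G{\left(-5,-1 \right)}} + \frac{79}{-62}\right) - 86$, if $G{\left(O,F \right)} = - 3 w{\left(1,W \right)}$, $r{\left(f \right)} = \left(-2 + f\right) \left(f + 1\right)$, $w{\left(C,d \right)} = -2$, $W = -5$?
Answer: $- \frac{7741}{62} \approx -124.85$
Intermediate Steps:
$r{\left(f \right)} = \left(1 + f\right) \left(-2 + f\right)$ ($r{\left(f \right)} = \left(-2 + f\right) \left(1 + f\right) = \left(1 + f\right) \left(-2 + f\right)$)
$G{\left(O,F \right)} = 6$ ($G{\left(O,F \right)} = \left(-3\right) \left(-2\right) = 6$)
$- 99 \left(\frac{r{\left(-3 \right)}}{G{\left(-5,-1 \right)}} + \frac{79}{-62}\right) - 86 = - 99 \left(\frac{-2 + \left(-3\right)^{2} - -3}{6} + \frac{79}{-62}\right) - 86 = - 99 \left(\left(-2 + 9 + 3\right) \frac{1}{6} + 79 \left(- \frac{1}{62}\right)\right) - 86 = - 99 \left(10 \cdot \frac{1}{6} - \frac{79}{62}\right) - 86 = - 99 \left(\frac{5}{3} - \frac{79}{62}\right) - 86 = \left(-99\right) \frac{73}{186} - 86 = - \frac{2409}{62} - 86 = - \frac{7741}{62}$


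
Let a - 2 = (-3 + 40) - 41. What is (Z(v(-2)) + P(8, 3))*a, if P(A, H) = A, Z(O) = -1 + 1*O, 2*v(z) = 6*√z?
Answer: -14 - 6*I*√2 ≈ -14.0 - 8.4853*I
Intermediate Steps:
v(z) = 3*√z (v(z) = (6*√z)/2 = 3*√z)
Z(O) = -1 + O
a = -2 (a = 2 + ((-3 + 40) - 41) = 2 + (37 - 41) = 2 - 4 = -2)
(Z(v(-2)) + P(8, 3))*a = ((-1 + 3*√(-2)) + 8)*(-2) = ((-1 + 3*(I*√2)) + 8)*(-2) = ((-1 + 3*I*√2) + 8)*(-2) = (7 + 3*I*√2)*(-2) = -14 - 6*I*√2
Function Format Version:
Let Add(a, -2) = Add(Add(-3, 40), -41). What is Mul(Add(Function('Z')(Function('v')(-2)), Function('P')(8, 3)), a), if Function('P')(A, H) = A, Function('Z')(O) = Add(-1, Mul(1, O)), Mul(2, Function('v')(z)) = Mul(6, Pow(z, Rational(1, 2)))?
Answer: Add(-14, Mul(-6, I, Pow(2, Rational(1, 2)))) ≈ Add(-14.000, Mul(-8.4853, I))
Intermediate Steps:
Function('v')(z) = Mul(3, Pow(z, Rational(1, 2))) (Function('v')(z) = Mul(Rational(1, 2), Mul(6, Pow(z, Rational(1, 2)))) = Mul(3, Pow(z, Rational(1, 2))))
Function('Z')(O) = Add(-1, O)
a = -2 (a = Add(2, Add(Add(-3, 40), -41)) = Add(2, Add(37, -41)) = Add(2, -4) = -2)
Mul(Add(Function('Z')(Function('v')(-2)), Function('P')(8, 3)), a) = Mul(Add(Add(-1, Mul(3, Pow(-2, Rational(1, 2)))), 8), -2) = Mul(Add(Add(-1, Mul(3, Mul(I, Pow(2, Rational(1, 2))))), 8), -2) = Mul(Add(Add(-1, Mul(3, I, Pow(2, Rational(1, 2)))), 8), -2) = Mul(Add(7, Mul(3, I, Pow(2, Rational(1, 2)))), -2) = Add(-14, Mul(-6, I, Pow(2, Rational(1, 2))))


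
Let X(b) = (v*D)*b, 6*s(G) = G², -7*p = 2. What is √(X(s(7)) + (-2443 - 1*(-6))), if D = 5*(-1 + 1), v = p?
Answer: I*√2437 ≈ 49.366*I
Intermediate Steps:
p = -2/7 (p = -⅐*2 = -2/7 ≈ -0.28571)
v = -2/7 ≈ -0.28571
s(G) = G²/6
D = 0 (D = 5*0 = 0)
X(b) = 0 (X(b) = (-2/7*0)*b = 0*b = 0)
√(X(s(7)) + (-2443 - 1*(-6))) = √(0 + (-2443 - 1*(-6))) = √(0 + (-2443 + 6)) = √(0 - 2437) = √(-2437) = I*√2437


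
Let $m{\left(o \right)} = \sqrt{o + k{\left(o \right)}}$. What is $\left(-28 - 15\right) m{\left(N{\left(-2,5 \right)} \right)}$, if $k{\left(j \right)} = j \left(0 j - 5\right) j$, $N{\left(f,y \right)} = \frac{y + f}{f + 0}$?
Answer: $- \frac{43 i \sqrt{51}}{2} \approx - 153.54 i$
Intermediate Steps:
$N{\left(f,y \right)} = \frac{f + y}{f}$
$k{\left(j \right)} = - 5 j^{2}$ ($k{\left(j \right)} = j \left(0 - 5\right) j = j \left(-5\right) j = - 5 j j = - 5 j^{2}$)
$m{\left(o \right)} = \sqrt{o - 5 o^{2}}$
$\left(-28 - 15\right) m{\left(N{\left(-2,5 \right)} \right)} = \left(-28 - 15\right) \sqrt{\frac{-2 + 5}{-2} \left(1 - 5 \frac{-2 + 5}{-2}\right)} = - 43 \sqrt{\left(- \frac{1}{2}\right) 3 \left(1 - 5 \left(\left(- \frac{1}{2}\right) 3\right)\right)} = - 43 \sqrt{- \frac{3 \left(1 - - \frac{15}{2}\right)}{2}} = - 43 \sqrt{- \frac{3 \left(1 + \frac{15}{2}\right)}{2}} = - 43 \sqrt{\left(- \frac{3}{2}\right) \frac{17}{2}} = - 43 \sqrt{- \frac{51}{4}} = - 43 \frac{i \sqrt{51}}{2} = - \frac{43 i \sqrt{51}}{2}$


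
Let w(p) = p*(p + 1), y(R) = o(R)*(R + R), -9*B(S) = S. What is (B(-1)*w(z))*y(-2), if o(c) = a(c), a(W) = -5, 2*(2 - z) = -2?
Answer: 80/3 ≈ 26.667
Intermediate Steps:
z = 3 (z = 2 - ½*(-2) = 2 + 1 = 3)
B(S) = -S/9
o(c) = -5
y(R) = -10*R (y(R) = -5*(R + R) = -10*R)
w(p) = p*(1 + p)
(B(-1)*w(z))*y(-2) = ((-⅑*(-1))*(3*(1 + 3)))*(-10*(-2)) = ((3*4)/9)*20 = ((⅑)*12)*20 = (4/3)*20 = 80/3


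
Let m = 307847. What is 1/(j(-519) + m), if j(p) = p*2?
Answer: 1/306809 ≈ 3.2594e-6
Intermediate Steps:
j(p) = 2*p
1/(j(-519) + m) = 1/(2*(-519) + 307847) = 1/(-1038 + 307847) = 1/306809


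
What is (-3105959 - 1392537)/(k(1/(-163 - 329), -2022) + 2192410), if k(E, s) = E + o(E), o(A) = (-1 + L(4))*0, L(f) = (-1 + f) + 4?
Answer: -2213260032/1078665719 ≈ -2.0518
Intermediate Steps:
L(f) = 3 + f
o(A) = 0 (o(A) = (-1 + (3 + 4))*0 = (-1 + 7)*0 = 6*0 = 0)
k(E, s) = E (k(E, s) = E + 0 = E)
(-3105959 - 1392537)/(k(1/(-163 - 329), -2022) + 2192410) = (-3105959 - 1392537)/(1/(-163 - 329) + 2192410) = -4498496/(1/(-492) + 2192410) = -4498496/(-1/492 + 2192410) = -4498496/1078665719/492 = -4498496*492/1078665719 = -2213260032/1078665719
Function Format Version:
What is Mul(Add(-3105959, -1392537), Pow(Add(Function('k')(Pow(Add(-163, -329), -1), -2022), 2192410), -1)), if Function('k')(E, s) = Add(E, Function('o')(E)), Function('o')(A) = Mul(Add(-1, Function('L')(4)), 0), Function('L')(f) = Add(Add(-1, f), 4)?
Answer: Rational(-2213260032, 1078665719) ≈ -2.0518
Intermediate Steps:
Function('L')(f) = Add(3, f)
Function('o')(A) = 0 (Function('o')(A) = Mul(Add(-1, Add(3, 4)), 0) = Mul(Add(-1, 7), 0) = Mul(6, 0) = 0)
Function('k')(E, s) = E (Function('k')(E, s) = Add(E, 0) = E)
Mul(Add(-3105959, -1392537), Pow(Add(Function('k')(Pow(Add(-163, -329), -1), -2022), 2192410), -1)) = Mul(Add(-3105959, -1392537), Pow(Add(Pow(Add(-163, -329), -1), 2192410), -1)) = Mul(-4498496, Pow(Add(Pow(-492, -1), 2192410), -1)) = Mul(-4498496, Pow(Add(Rational(-1, 492), 2192410), -1)) = Mul(-4498496, Pow(Rational(1078665719, 492), -1)) = Mul(-4498496, Rational(492, 1078665719)) = Rational(-2213260032, 1078665719)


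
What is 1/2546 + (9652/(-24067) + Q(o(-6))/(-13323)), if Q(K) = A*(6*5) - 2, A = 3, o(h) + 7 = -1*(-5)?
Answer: -332470813991/816361255986 ≈ -0.40726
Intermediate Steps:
o(h) = -2 (o(h) = -7 - 1*(-5) = -7 + 5 = -2)
Q(K) = 88 (Q(K) = 3*(6*5) - 2 = 3*30 - 2 = 90 - 2 = 88)
1/2546 + (9652/(-24067) + Q(o(-6))/(-13323)) = 1/2546 + (9652/(-24067) + 88/(-13323)) = 1/2546 + (9652*(-1/24067) + 88*(-1/13323)) = 1/2546 + (-9652/24067 - 88/13323) = 1/2546 - 130711492/320644641 = -332470813991/816361255986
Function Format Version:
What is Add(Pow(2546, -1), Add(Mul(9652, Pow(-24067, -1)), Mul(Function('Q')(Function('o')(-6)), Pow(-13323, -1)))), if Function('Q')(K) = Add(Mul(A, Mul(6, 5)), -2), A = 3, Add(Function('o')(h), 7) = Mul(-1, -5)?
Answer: Rational(-332470813991, 816361255986) ≈ -0.40726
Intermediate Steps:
Function('o')(h) = -2 (Function('o')(h) = Add(-7, Mul(-1, -5)) = Add(-7, 5) = -2)
Function('Q')(K) = 88 (Function('Q')(K) = Add(Mul(3, Mul(6, 5)), -2) = Add(Mul(3, 30), -2) = Add(90, -2) = 88)
Add(Pow(2546, -1), Add(Mul(9652, Pow(-24067, -1)), Mul(Function('Q')(Function('o')(-6)), Pow(-13323, -1)))) = Add(Pow(2546, -1), Add(Mul(9652, Pow(-24067, -1)), Mul(88, Pow(-13323, -1)))) = Add(Rational(1, 2546), Add(Mul(9652, Rational(-1, 24067)), Mul(88, Rational(-1, 13323)))) = Add(Rational(1, 2546), Add(Rational(-9652, 24067), Rational(-88, 13323))) = Add(Rational(1, 2546), Rational(-130711492, 320644641)) = Rational(-332470813991, 816361255986)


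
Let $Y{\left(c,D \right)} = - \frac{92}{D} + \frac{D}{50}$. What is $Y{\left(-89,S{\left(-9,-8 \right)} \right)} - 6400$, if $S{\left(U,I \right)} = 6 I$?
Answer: $- \frac{1919713}{300} \approx -6399.0$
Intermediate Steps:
$Y{\left(c,D \right)} = - \frac{92}{D} + \frac{D}{50}$ ($Y{\left(c,D \right)} = - \frac{92}{D} + D \frac{1}{50} = - \frac{92}{D} + \frac{D}{50}$)
$Y{\left(-89,S{\left(-9,-8 \right)} \right)} - 6400 = \left(- \frac{92}{6 \left(-8\right)} + \frac{6 \left(-8\right)}{50}\right) - 6400 = \left(- \frac{92}{-48} + \frac{1}{50} \left(-48\right)\right) - 6400 = \left(\left(-92\right) \left(- \frac{1}{48}\right) - \frac{24}{25}\right) - 6400 = \left(\frac{23}{12} - \frac{24}{25}\right) - 6400 = \frac{287}{300} - 6400 = - \frac{1919713}{300}$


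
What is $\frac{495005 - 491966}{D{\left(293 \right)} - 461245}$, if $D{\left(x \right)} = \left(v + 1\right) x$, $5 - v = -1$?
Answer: $- \frac{3039}{459194} \approx -0.0066181$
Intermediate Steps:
$v = 6$ ($v = 5 - -1 = 5 + 1 = 6$)
$D{\left(x \right)} = 7 x$ ($D{\left(x \right)} = \left(6 + 1\right) x = 7 x$)
$\frac{495005 - 491966}{D{\left(293 \right)} - 461245} = \frac{495005 - 491966}{7 \cdot 293 - 461245} = \frac{3039}{2051 - 461245} = \frac{3039}{-459194} = 3039 \left(- \frac{1}{459194}\right) = - \frac{3039}{459194}$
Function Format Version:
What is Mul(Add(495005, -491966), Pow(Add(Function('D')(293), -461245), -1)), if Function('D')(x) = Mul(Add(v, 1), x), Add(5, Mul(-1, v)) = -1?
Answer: Rational(-3039, 459194) ≈ -0.0066181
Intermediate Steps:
v = 6 (v = Add(5, Mul(-1, -1)) = Add(5, 1) = 6)
Function('D')(x) = Mul(7, x) (Function('D')(x) = Mul(Add(6, 1), x) = Mul(7, x))
Mul(Add(495005, -491966), Pow(Add(Function('D')(293), -461245), -1)) = Mul(Add(495005, -491966), Pow(Add(Mul(7, 293), -461245), -1)) = Mul(3039, Pow(Add(2051, -461245), -1)) = Mul(3039, Pow(-459194, -1)) = Mul(3039, Rational(-1, 459194)) = Rational(-3039, 459194)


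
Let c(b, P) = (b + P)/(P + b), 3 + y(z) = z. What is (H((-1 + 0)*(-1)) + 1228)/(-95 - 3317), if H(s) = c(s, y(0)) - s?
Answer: -307/853 ≈ -0.35991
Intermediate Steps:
y(z) = -3 + z
c(b, P) = 1 (c(b, P) = (P + b)/(P + b) = 1)
H(s) = 1 - s
(H((-1 + 0)*(-1)) + 1228)/(-95 - 3317) = ((1 - (-1 + 0)*(-1)) + 1228)/(-95 - 3317) = ((1 - (-1)*(-1)) + 1228)/(-3412) = ((1 - 1*1) + 1228)*(-1/3412) = ((1 - 1) + 1228)*(-1/3412) = (0 + 1228)*(-1/3412) = 1228*(-1/3412) = -307/853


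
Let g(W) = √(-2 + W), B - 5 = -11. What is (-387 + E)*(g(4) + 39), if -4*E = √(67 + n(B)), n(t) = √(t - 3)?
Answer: -(39 + √2)*(1548 + √(67 + 3*I))/4 ≈ -15723.0 - 1.8511*I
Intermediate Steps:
B = -6 (B = 5 - 11 = -6)
n(t) = √(-3 + t)
E = -√(67 + 3*I)/4 (E = -√(67 + √(-3 - 6))/4 = -√(67 + √(-9))/4 = -√(67 + 3*I)/4 ≈ -2.0469 - 0.045802*I)
(-387 + E)*(g(4) + 39) = (-387 - √(67 + 3*I)/4)*(√(-2 + 4) + 39) = (-387 - √(67 + 3*I)/4)*(√2 + 39) = (-387 - √(67 + 3*I)/4)*(39 + √2)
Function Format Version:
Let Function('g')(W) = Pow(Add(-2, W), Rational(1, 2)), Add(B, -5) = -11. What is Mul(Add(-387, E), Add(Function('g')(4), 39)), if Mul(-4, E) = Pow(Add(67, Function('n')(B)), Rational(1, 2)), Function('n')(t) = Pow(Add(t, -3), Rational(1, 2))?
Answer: Mul(Rational(-1, 4), Add(39, Pow(2, Rational(1, 2))), Add(1548, Pow(Add(67, Mul(3, I)), Rational(1, 2)))) ≈ Add(-15723., Mul(-1.8511, I))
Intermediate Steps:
B = -6 (B = Add(5, -11) = -6)
Function('n')(t) = Pow(Add(-3, t), Rational(1, 2))
E = Mul(Rational(-1, 4), Pow(Add(67, Mul(3, I)), Rational(1, 2))) (E = Mul(Rational(-1, 4), Pow(Add(67, Pow(Add(-3, -6), Rational(1, 2))), Rational(1, 2))) = Mul(Rational(-1, 4), Pow(Add(67, Pow(-9, Rational(1, 2))), Rational(1, 2))) = Mul(Rational(-1, 4), Pow(Add(67, Mul(3, I)), Rational(1, 2))) ≈ Add(-2.0469, Mul(-0.045802, I)))
Mul(Add(-387, E), Add(Function('g')(4), 39)) = Mul(Add(-387, Mul(Rational(-1, 4), Pow(Add(67, Mul(3, I)), Rational(1, 2)))), Add(Pow(Add(-2, 4), Rational(1, 2)), 39)) = Mul(Add(-387, Mul(Rational(-1, 4), Pow(Add(67, Mul(3, I)), Rational(1, 2)))), Add(Pow(2, Rational(1, 2)), 39)) = Mul(Add(-387, Mul(Rational(-1, 4), Pow(Add(67, Mul(3, I)), Rational(1, 2)))), Add(39, Pow(2, Rational(1, 2))))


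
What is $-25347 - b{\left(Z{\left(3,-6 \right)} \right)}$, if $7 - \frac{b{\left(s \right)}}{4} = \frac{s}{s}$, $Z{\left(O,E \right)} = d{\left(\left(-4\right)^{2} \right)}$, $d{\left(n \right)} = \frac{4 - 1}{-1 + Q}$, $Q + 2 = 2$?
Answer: $-25371$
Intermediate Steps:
$Q = 0$ ($Q = -2 + 2 = 0$)
$d{\left(n \right)} = -3$ ($d{\left(n \right)} = \frac{4 - 1}{-1 + 0} = \frac{3}{-1} = 3 \left(-1\right) = -3$)
$Z{\left(O,E \right)} = -3$
$b{\left(s \right)} = 24$ ($b{\left(s \right)} = 28 - 4 \frac{s}{s} = 28 - 4 = 24$)
$-25347 - b{\left(Z{\left(3,-6 \right)} \right)} = -25347 - 24 = -25371$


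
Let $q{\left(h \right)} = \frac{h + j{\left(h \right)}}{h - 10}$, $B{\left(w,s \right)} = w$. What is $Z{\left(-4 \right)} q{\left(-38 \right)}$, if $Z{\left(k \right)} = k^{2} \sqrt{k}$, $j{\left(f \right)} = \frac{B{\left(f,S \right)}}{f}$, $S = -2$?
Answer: $\frac{74 i}{3} \approx 24.667 i$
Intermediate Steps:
$j{\left(f \right)} = 1$ ($j{\left(f \right)} = \frac{f}{f} = 1$)
$Z{\left(k \right)} = k^{\frac{5}{2}}$
$q{\left(h \right)} = \frac{1 + h}{-10 + h}$ ($q{\left(h \right)} = \frac{h + 1}{h - 10} = \frac{1 + h}{-10 + h}$)
$Z{\left(-4 \right)} q{\left(-38 \right)} = \left(-4\right)^{\frac{5}{2}} \frac{1 - 38}{-10 - 38} = 32 i \frac{1}{-48} \left(-37\right) = 32 i \left(\left(- \frac{1}{48}\right) \left(-37\right)\right) = 32 i \frac{37}{48} = \frac{74 i}{3}$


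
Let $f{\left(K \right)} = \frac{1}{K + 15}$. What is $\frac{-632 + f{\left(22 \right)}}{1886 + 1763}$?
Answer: $- \frac{23383}{135013} \approx -0.17319$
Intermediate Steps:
$f{\left(K \right)} = \frac{1}{15 + K}$
$\frac{-632 + f{\left(22 \right)}}{1886 + 1763} = \frac{-632 + \frac{1}{15 + 22}}{1886 + 1763} = \frac{-632 + \frac{1}{37}}{3649} = \left(-632 + \frac{1}{37}\right) \frac{1}{3649} = \left(- \frac{23383}{37}\right) \frac{1}{3649} = - \frac{23383}{135013}$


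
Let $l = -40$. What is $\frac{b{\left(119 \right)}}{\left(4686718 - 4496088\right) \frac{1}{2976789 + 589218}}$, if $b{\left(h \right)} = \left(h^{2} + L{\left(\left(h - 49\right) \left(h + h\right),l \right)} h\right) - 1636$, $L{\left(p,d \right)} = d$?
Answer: $\frac{5538008871}{38126} \approx 1.4526 \cdot 10^{5}$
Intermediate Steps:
$b{\left(h \right)} = -1636 + h^{2} - 40 h$ ($b{\left(h \right)} = \left(h^{2} - 40 h\right) - 1636 = -1636 + h^{2} - 40 h$)
$\frac{b{\left(119 \right)}}{\left(4686718 - 4496088\right) \frac{1}{2976789 + 589218}} = \frac{-1636 + 119^{2} - 4760}{\left(4686718 - 4496088\right) \frac{1}{2976789 + 589218}} = \frac{-1636 + 14161 - 4760}{190630 \cdot \frac{1}{3566007}} = \frac{7765}{190630 \cdot \frac{1}{3566007}} = \frac{7765}{\frac{190630}{3566007}} = 7765 \cdot \frac{3566007}{190630} = \frac{5538008871}{38126}$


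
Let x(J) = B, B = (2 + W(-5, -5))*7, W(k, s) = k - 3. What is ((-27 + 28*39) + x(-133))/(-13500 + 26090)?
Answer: 1023/12590 ≈ 0.081255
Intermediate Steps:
W(k, s) = -3 + k
B = -42 (B = (2 + (-3 - 5))*7 = (2 - 8)*7 = -6*7 = -42)
x(J) = -42
((-27 + 28*39) + x(-133))/(-13500 + 26090) = ((-27 + 28*39) - 42)/(-13500 + 26090) = ((-27 + 1092) - 42)/12590 = (1065 - 42)*(1/12590) = 1023*(1/12590) = 1023/12590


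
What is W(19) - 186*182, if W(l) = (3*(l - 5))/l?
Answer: -643146/19 ≈ -33850.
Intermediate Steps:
W(l) = (-15 + 3*l)/l (W(l) = (3*(-5 + l))/l = (-15 + 3*l)/l)
W(19) - 186*182 = (3 - 15/19) - 186*182 = (3 - 15*1/19) - 33852 = (3 - 15/19) - 33852 = 42/19 - 33852 = -643146/19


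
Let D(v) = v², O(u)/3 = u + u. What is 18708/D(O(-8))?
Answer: 1559/192 ≈ 8.1198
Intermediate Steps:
O(u) = 6*u (O(u) = 3*(u + u) = 3*(2*u) = 6*u)
18708/D(O(-8)) = 18708/((6*(-8))²) = 18708/((-48)²) = 18708/2304 = 18708*(1/2304) = 1559/192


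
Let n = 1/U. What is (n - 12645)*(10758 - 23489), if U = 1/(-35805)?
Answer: 616816950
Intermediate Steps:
U = -1/35805 ≈ -2.7929e-5
n = -35805 (n = 1/(-1/35805) = -35805)
(n - 12645)*(10758 - 23489) = (-35805 - 12645)*(10758 - 23489) = -48450*(-12731) = 616816950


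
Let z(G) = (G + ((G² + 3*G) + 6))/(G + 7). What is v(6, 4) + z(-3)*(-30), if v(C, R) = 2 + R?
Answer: -33/2 ≈ -16.500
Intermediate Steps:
z(G) = (6 + G² + 4*G)/(7 + G) (z(G) = (G + (6 + G² + 3*G))/(7 + G) = (6 + G² + 4*G)/(7 + G))
v(6, 4) + z(-3)*(-30) = (2 + 4) + ((6 + (-3)² + 4*(-3))/(7 - 3))*(-30) = 6 + ((6 + 9 - 12)/4)*(-30) = 6 + ((¼)*3)*(-30) = 6 + (¾)*(-30) = 6 - 45/2 = -33/2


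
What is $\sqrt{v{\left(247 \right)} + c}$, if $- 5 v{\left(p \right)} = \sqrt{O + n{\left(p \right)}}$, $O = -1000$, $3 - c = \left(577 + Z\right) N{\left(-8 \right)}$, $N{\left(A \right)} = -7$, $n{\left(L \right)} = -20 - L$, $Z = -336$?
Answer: $\frac{\sqrt{42250 - 5 i \sqrt{1267}}}{5} \approx 41.11 - 0.086585 i$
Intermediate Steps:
$c = 1690$ ($c = 3 - \left(577 - 336\right) \left(-7\right) = 3 - 241 \left(-7\right) = 3 - -1687 = 3 + 1687 = 1690$)
$v{\left(p \right)} = - \frac{\sqrt{-1020 - p}}{5}$ ($v{\left(p \right)} = - \frac{\sqrt{-1000 - \left(20 + p\right)}}{5} = - \frac{\sqrt{-1020 - p}}{5}$)
$\sqrt{v{\left(247 \right)} + c} = \sqrt{- \frac{\sqrt{-1020 - 247}}{5} + 1690} = \sqrt{- \frac{\sqrt{-1267}}{5} + 1690} = \sqrt{- \frac{i \sqrt{1267}}{5} + 1690} = \sqrt{1690 - \frac{i \sqrt{1267}}{5}}$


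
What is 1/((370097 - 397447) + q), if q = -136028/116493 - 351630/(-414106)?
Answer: -24120225129/659695841066839 ≈ -3.6563e-5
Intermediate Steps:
q = -7683788689/24120225129 (q = -136028*1/116493 - 351630*(-1/414106) = -136028/116493 + 175815/207053 = -7683788689/24120225129 ≈ -0.31856)
1/((370097 - 397447) + q) = 1/((370097 - 397447) - 7683788689/24120225129) = 1/(-27350 - 7683788689/24120225129) = 1/(-659695841066839/24120225129) = -24120225129/659695841066839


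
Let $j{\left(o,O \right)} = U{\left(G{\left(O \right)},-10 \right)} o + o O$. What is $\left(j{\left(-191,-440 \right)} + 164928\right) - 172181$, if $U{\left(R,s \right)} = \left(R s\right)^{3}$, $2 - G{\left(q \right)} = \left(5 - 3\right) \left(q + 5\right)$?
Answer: $126643476044787$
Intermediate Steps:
$G{\left(q \right)} = -8 - 2 q$ ($G{\left(q \right)} = 2 - \left(5 - 3\right) \left(q + 5\right) = 2 - 2 \left(5 + q\right) = 2 - \left(10 + 2 q\right) = -8 - 2 q$)
$U{\left(R,s \right)} = R^{3} s^{3}$
$j{\left(o,O \right)} = O o - 1000 o \left(-8 - 2 O\right)^{3}$ ($j{\left(o,O \right)} = \left(-8 - 2 O\right)^{3} \left(-10\right)^{3} o + o O = \left(-8 - 2 O\right)^{3} \left(-1000\right) o + O o = - 1000 \left(-8 - 2 O\right)^{3} o + O o = - 1000 o \left(-8 - 2 O\right)^{3} + O o = O o - 1000 o \left(-8 - 2 O\right)^{3}$)
$\left(j{\left(-191,-440 \right)} + 164928\right) - 172181 = \left(- 191 \left(-440 + 8000 \left(4 - 440\right)^{3}\right) + 164928\right) - 172181 = \left(- 191 \left(-440 + 8000 \left(-436\right)^{3}\right) + 164928\right) - 172181 = \left(- 191 \left(-440 + 8000 \left(-82881856\right)\right) + 164928\right) - 172181 = \left(- 191 \left(-440 - 663054848000\right) + 164928\right) - 172181 = \left(\left(-191\right) \left(-663054848440\right) + 164928\right) - 172181 = \left(126643476052040 + 164928\right) - 172181 = 126643476216968 - 172181 = 126643476044787$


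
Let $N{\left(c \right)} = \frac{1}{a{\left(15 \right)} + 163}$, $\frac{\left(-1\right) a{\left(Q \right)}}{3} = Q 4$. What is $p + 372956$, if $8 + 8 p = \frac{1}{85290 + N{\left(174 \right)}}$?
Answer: $\frac{4326066161577}{11599432} \approx 3.7296 \cdot 10^{5}$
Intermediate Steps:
$a{\left(Q \right)} = - 12 Q$ ($a{\left(Q \right)} = - 3 Q 4 = - 3 \cdot 4 Q = - 12 Q$)
$N{\left(c \right)} = - \frac{1}{17}$ ($N{\left(c \right)} = \frac{1}{\left(-12\right) 15 + 163} = \frac{1}{-180 + 163} = \frac{1}{-17} = - \frac{1}{17}$)
$p = - \frac{11599415}{11599432}$ ($p = -1 + \frac{1}{8 \left(85290 - \frac{1}{17}\right)} = -1 + \frac{1}{8 \cdot \frac{1449929}{17}} = -1 + \frac{1}{8} \cdot \frac{17}{1449929} = -1 + \frac{17}{11599432} = - \frac{11599415}{11599432} \approx -1.0$)
$p + 372956 = - \frac{11599415}{11599432} + 372956 = \frac{4326066161577}{11599432}$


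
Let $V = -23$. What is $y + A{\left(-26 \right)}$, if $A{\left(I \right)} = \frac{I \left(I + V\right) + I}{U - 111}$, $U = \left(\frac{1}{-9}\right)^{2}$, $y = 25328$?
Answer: $\frac{113798816}{4495} \approx 25317.0$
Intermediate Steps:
$U = \frac{1}{81}$ ($U = \left(- \frac{1}{9}\right)^{2} = \frac{1}{81} \approx 0.012346$)
$A{\left(I \right)} = - \frac{81 I}{8990} - \frac{81 I \left(-23 + I\right)}{8990}$ ($A{\left(I \right)} = \frac{I \left(I - 23\right) + I}{\frac{1}{81} - 111} = \frac{I \left(-23 + I\right) + I}{- \frac{8990}{81}} = \left(I + I \left(-23 + I\right)\right) \left(- \frac{81}{8990}\right) = - \frac{81 I}{8990} - \frac{81 I \left(-23 + I\right)}{8990}$)
$y + A{\left(-26 \right)} = 25328 + \frac{81}{8990} \left(-26\right) \left(22 - -26\right) = 25328 + \frac{81}{8990} \left(-26\right) \left(22 + 26\right) = 25328 + \frac{81}{8990} \left(-26\right) 48 = 25328 - \frac{50544}{4495} = \frac{113798816}{4495}$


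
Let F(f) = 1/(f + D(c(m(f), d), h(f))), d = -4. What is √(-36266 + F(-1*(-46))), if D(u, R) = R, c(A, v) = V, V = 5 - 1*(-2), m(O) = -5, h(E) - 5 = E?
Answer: I*√341226697/97 ≈ 190.44*I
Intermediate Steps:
h(E) = 5 + E
V = 7 (V = 5 + 2 = 7)
c(A, v) = 7
F(f) = 1/(5 + 2*f) (F(f) = 1/(f + (5 + f)) = 1/(5 + 2*f))
√(-36266 + F(-1*(-46))) = √(-36266 + 1/(5 + 2*(-1*(-46)))) = √(-36266 + 1/(5 + 2*46)) = √(-36266 + 1/(5 + 92)) = √(-36266 + 1/97) = √(-3517801/97) = I*√341226697/97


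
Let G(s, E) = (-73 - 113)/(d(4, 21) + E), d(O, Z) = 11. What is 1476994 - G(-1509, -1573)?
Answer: 1153532221/781 ≈ 1.4770e+6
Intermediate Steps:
G(s, E) = -186/(11 + E) (G(s, E) = (-73 - 113)/(11 + E) = -186/(11 + E))
1476994 - G(-1509, -1573) = 1476994 - (-186)/(11 - 1573) = 1476994 - (-186)/(-1562) = 1476994 - (-186)*(-1)/1562 = 1476994 - 1*93/781 = 1476994 - 93/781 = 1153532221/781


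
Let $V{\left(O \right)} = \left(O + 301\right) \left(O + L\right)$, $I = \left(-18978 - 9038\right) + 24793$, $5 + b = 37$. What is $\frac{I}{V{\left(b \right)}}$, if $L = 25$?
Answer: $- \frac{3223}{18981} \approx -0.1698$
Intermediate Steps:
$b = 32$ ($b = -5 + 37 = 32$)
$I = -3223$ ($I = -28016 + 24793 = -3223$)
$V{\left(O \right)} = \left(25 + O\right) \left(301 + O\right)$ ($V{\left(O \right)} = \left(O + 301\right) \left(O + 25\right) = \left(301 + O\right) \left(25 + O\right) = \left(25 + O\right) \left(301 + O\right)$)
$\frac{I}{V{\left(b \right)}} = - \frac{3223}{7525 + 32^{2} + 326 \cdot 32} = - \frac{3223}{7525 + 1024 + 10432} = - \frac{3223}{18981}$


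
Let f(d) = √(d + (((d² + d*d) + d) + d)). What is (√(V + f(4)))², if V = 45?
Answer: 45 + 2*√11 ≈ 51.633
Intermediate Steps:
f(d) = √(2*d² + 3*d) (f(d) = √(d + (((d² + d²) + d) + d)) = √(d + ((2*d² + d) + d)) = √(d + ((d + 2*d²) + d)) = √(d + (2*d + 2*d²)) = √(2*d² + 3*d))
(√(V + f(4)))² = (√(45 + √(4*(3 + 2*4))))² = (√(45 + √(4*(3 + 8))))² = (√(45 + √(4*11)))² = (√(45 + √44))² = (√(45 + 2*√11))² = 45 + 2*√11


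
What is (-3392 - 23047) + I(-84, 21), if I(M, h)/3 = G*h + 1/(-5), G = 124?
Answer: -93138/5 ≈ -18628.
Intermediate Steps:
I(M, h) = -⅗ + 372*h (I(M, h) = 3*(124*h + 1/(-5)) = 3*(124*h - ⅕) = 3*(-⅕ + 124*h) = -⅗ + 372*h)
(-3392 - 23047) + I(-84, 21) = (-3392 - 23047) + (-⅗ + 372*21) = -26439 + (-⅗ + 7812) = -26439 + 39057/5 = -93138/5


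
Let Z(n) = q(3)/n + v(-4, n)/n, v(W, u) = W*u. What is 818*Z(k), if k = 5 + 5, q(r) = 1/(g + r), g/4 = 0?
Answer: -48671/15 ≈ -3244.7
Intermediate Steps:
g = 0 (g = 4*0 = 0)
q(r) = 1/r (q(r) = 1/(0 + r) = 1/r)
k = 10
Z(n) = -4 + 1/(3*n) (Z(n) = 1/(3*n) + (-4*n)/n = 1/(3*n) - 4 = -4 + 1/(3*n))
818*Z(k) = 818*(-4 + (⅓)/10) = 818*(-4 + (⅓)*(⅒)) = 818*(-4 + 1/30) = 818*(-119/30) = -48671/15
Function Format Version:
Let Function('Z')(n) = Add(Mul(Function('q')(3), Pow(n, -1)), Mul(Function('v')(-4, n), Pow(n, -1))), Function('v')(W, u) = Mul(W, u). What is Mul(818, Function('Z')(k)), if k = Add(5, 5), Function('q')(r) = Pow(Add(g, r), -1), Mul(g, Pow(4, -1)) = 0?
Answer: Rational(-48671, 15) ≈ -3244.7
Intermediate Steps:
g = 0 (g = Mul(4, 0) = 0)
Function('q')(r) = Pow(r, -1) (Function('q')(r) = Pow(Add(0, r), -1) = Pow(r, -1))
k = 10
Function('Z')(n) = Add(-4, Mul(Rational(1, 3), Pow(n, -1))) (Function('Z')(n) = Add(Mul(Pow(3, -1), Pow(n, -1)), Mul(Mul(-4, n), Pow(n, -1))) = Add(Mul(Rational(1, 3), Pow(n, -1)), -4) = Add(-4, Mul(Rational(1, 3), Pow(n, -1))))
Mul(818, Function('Z')(k)) = Mul(818, Add(-4, Mul(Rational(1, 3), Pow(10, -1)))) = Mul(818, Add(-4, Mul(Rational(1, 3), Rational(1, 10)))) = Mul(818, Add(-4, Rational(1, 30))) = Mul(818, Rational(-119, 30)) = Rational(-48671, 15)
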